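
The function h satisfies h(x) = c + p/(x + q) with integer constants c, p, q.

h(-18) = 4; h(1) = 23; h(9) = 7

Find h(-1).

-13

(h(x) − c)(x + q) = p for each data point; the three points give a linear system in c and q, then p follows.
Solving: c = 5, q = 0, p = 18, so h(x) = 5 + 18/(x + 0).
Then h(-1) = 5 + 18/(-1) = -13.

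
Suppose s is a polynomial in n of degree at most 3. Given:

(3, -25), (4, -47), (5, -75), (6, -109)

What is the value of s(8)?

First differences: -22, -28, -34. Second differences: -6, -6.
Level-2 differences are constant, so s has degree 2.
Fitting a degree-2 polynomial gives s(n) = -3n² - n + 5.
Then s(8) = -195.

-195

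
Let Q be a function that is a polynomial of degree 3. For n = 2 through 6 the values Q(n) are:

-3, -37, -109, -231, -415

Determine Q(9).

-1459

First differences: -34, -72, -122, -184. Second differences: -38, -50, -62. Third differences: -12, -12.
Level-3 differences are constant, so Q has degree 3.
Fitting a degree-3 polynomial gives Q(n) = -2n³ - n² + 9n - 1.
Then Q(9) = -1459.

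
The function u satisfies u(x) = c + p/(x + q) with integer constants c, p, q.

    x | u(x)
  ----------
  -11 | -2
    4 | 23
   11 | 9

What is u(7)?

13

(u(x) − c)(x + q) = p for each data point; the three points give a linear system in c and q, then p follows.
Solving: c = 3, q = -1, p = 60, so u(x) = 3 + 60/(x − 1).
Then u(7) = 3 + 60/6 = 13.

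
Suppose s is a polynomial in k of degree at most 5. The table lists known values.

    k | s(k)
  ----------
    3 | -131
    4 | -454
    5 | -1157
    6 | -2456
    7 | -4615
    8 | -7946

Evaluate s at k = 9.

Write s(k) = ak^5 + bk^4 + ck³ + dk² + ek + p; the 6 given values yield a linear system in the 6 coefficients.
Solving, the leading coefficient vanishes, and s(k) = -2k^4 + 4k² - k - 2.
Then s(9) = -12809.

-12809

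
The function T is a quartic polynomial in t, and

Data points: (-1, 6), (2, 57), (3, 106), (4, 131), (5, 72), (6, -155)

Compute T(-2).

Write T(t) = at^4 + bt³ + ct² + dt + e; the 6 given values yield a linear system in the 5 coefficients.
Solving, T(t) = -t^4 + 4t³ + 7t² + 3t + 7.
Then T(-2) = -19.

-19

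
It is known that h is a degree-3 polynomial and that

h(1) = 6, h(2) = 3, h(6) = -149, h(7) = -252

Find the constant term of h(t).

7

Write h(t) = at³ + bt² + ct + d; the 4 given values yield a linear system in the 4 coefficients.
Solving, h(t) = -t³ + 2t² - 2t + 7.
The constant term is h(0) = 7.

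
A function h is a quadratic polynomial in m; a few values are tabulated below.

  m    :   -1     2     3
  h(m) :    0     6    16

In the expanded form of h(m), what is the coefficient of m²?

2

Write h(m) = am² + bm + c; the 3 given values yield a linear system in the 3 coefficients.
Solving, h(m) = 2m² - 2.
The coefficient of m² is 2.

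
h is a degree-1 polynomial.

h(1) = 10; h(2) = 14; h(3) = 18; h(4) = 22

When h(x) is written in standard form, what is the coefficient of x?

First differences: 4, 4, 4.
Level-1 differences are constant, so h has degree 1.
Fitting a degree-1 polynomial gives h(x) = 4x + 6.
The coefficient of x is 4.

4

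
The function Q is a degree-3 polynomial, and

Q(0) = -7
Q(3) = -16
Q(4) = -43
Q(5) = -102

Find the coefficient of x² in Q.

8

Write Q(x) = ax³ + bx² + cx + d; the 4 given values yield a linear system in the 4 coefficients.
Solving, Q(x) = -2x³ + 8x² - 9x - 7.
The coefficient of x² is 8.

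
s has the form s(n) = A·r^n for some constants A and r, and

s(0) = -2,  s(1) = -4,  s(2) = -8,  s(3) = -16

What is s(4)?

Consecutive ratio: -4/(-2) = 2, and -8/(-4) = 2, so r = 2.
Then A·2^0 = -2 gives A = -2, and s(n) = -2·2^n.
s(4) = -2·2^4 = -32.

-32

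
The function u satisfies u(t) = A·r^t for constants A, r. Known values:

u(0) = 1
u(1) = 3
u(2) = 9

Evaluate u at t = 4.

Consecutive ratio: 3/1 = 3, and 9/3 = 3, so r = 3.
Then A·3^0 = 1 gives A = 1, and u(t) = 1·3^t.
u(4) = 1·3^4 = 81.

81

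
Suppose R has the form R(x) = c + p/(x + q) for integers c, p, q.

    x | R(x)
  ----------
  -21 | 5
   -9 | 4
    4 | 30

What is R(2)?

(R(x) − c)(x + q) = p for each data point; the three points give a linear system in c and q, then p follows.
Solving: c = 6, q = -3, p = 24, so R(x) = 6 + 24/(x − 3).
Then R(2) = 6 + 24/(-1) = -18.

-18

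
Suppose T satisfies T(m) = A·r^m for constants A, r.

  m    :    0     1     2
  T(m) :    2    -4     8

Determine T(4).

32

Consecutive ratio: -4/2 = -2, and 8/(-4) = -2, so r = -2.
Then A·(-2)^0 = 2 gives A = 2, and T(m) = 2·(-2)^m.
T(4) = 2·(-2)^4 = 32.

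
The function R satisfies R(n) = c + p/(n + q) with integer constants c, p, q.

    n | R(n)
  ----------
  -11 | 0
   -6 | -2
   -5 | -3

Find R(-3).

-8

(R(n) − c)(n + q) = p for each data point; the three points give a linear system in c and q, then p follows.
Solving: c = 2, q = 1, p = 20, so R(n) = 2 + 20/(n + 1).
Then R(-3) = 2 + 20/(-2) = -8.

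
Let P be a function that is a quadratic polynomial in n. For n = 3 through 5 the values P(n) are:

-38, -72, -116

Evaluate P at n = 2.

-14

Write P(n) = an² + bn + c; the 3 given values yield a linear system in the 3 coefficients.
Solving, P(n) = -5n² + n + 4.
Then P(2) = -14.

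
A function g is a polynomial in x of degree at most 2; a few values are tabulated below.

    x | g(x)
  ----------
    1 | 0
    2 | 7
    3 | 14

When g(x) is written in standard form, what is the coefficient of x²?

First differences: 7, 7.
Level-1 differences are constant, so g has degree 1.
Fitting a degree-1 polynomial gives g(x) = 7x - 7.
The coefficient of x² is 0.

0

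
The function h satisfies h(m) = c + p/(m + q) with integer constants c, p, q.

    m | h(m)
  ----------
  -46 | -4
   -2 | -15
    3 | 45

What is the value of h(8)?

5

(h(m) − c)(m + q) = p for each data point; the three points give a linear system in c and q, then p follows.
Solving: c = -3, q = -2, p = 48, so h(m) = -3 + 48/(m − 2).
Then h(8) = -3 + 48/6 = 5.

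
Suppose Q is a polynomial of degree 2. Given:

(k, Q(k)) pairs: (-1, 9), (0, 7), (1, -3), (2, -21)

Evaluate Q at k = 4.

First differences: -2, -10, -18. Second differences: -8, -8.
Level-2 differences are constant, so Q has degree 2.
Fitting a degree-2 polynomial gives Q(k) = -4k² - 6k + 7.
Then Q(4) = -81.

-81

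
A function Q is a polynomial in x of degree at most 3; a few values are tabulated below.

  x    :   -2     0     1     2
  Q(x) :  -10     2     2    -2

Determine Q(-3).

Write Q(x) = ax³ + bx² + cx + d; the 4 given values yield a linear system in the 4 coefficients.
Solving, the leading coefficient vanishes, and Q(x) = -2x² + 2x + 2.
Then Q(-3) = -22.

-22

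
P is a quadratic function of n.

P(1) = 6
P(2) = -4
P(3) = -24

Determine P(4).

-54

Write P(n) = an² + bn + c; the 3 given values yield a linear system in the 3 coefficients.
Solving, P(n) = -5n² + 5n + 6.
Then P(4) = -54.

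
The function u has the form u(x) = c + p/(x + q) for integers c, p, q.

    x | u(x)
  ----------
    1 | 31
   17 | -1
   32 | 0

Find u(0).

(u(x) − c)(x + q) = p for each data point; the three points give a linear system in c and q, then p follows.
Solving: c = 1, q = -2, p = -30, so u(x) = 1 − 30/(x − 2).
Then u(0) = 1 − 30/(-2) = 16.

16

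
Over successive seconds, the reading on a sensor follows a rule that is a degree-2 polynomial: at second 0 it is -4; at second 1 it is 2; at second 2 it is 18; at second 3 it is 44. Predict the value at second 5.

Write the value at m as P(m).
First differences: 6, 16, 26. Second differences: 10, 10.
Level-2 differences are constant, so P has degree 2.
Fitting a degree-2 polynomial gives P(m) = 5m² + m - 4.
Then P(5) = 126.

126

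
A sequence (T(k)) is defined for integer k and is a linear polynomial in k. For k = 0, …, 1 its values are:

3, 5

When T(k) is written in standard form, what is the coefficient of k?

Write T(k) = ak + b; the 2 given values yield a linear system in the 2 coefficients.
Solving, T(k) = 2k + 3.
The coefficient of k is 2.

2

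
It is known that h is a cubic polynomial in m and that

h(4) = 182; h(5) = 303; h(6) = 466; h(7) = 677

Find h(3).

97

Write h(m) = am³ + bm² + cm + d; the 4 given values yield a linear system in the 4 coefficients.
Solving, h(m) = m³ + 6m² + 6m - 2.
Then h(3) = 97.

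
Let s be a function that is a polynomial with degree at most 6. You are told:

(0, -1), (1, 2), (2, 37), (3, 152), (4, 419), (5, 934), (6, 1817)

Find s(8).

5287

First differences: 3, 35, 115, 267, 515, 883. Second differences: 32, 80, 152, 248, 368. Third differences: 48, 72, 96, 120. Fourth differences: 24, 24, 24.
Level-4 differences are constant, so s has degree 4.
Fitting a degree-4 polynomial gives s(t) = t^4 + 2t³ + 3t² - 3t - 1.
Then s(8) = 5287.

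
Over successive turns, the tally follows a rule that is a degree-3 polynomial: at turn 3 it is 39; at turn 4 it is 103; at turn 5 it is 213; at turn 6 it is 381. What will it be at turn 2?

Write the value at m as h(m).
Write h(m) = am³ + bm² + cm + d; the 4 given values yield a linear system in the 4 coefficients.
Solving, h(m) = 2m³ - m² - 3m + 3.
Then h(2) = 9.

9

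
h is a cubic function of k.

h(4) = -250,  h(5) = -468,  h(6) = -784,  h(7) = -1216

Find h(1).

-4

Write h(k) = ak³ + bk² + ck + d; the 4 given values yield a linear system in the 4 coefficients.
Solving, h(k) = -3k³ - 4k² + k + 2.
Then h(1) = -4.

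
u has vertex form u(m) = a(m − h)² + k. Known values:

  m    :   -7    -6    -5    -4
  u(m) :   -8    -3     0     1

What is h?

First differences 5, 3, 1; second difference -2 = 2a, so a = -1.
Expanding, the m-coefficient is −2ah = 2h; matching it to the data gives h = -4, and then k = 1.
So u(m) = -1(m + 4)² + 1.
Hence h = -4.

-4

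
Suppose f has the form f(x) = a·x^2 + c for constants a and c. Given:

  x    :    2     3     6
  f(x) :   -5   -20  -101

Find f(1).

From f(2) = -5 and f(3) = -20: 4a + c = -5 and 9a + c = -20.
Subtracting: 5a = -15, so a = -3; then c = -5 − (-3)·4 = 7.
So f(x) = -3x² + 7, and f(1) = 4.

4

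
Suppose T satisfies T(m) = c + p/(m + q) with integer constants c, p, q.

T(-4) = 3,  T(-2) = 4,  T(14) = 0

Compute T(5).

(T(m) − c)(m + q) = p for each data point; the three points give a linear system in c and q, then p follows.
Solving: c = 1, q = -2, p = -12, so T(m) = 1 − 12/(m − 2).
Then T(5) = 1 − 12/3 = -3.

-3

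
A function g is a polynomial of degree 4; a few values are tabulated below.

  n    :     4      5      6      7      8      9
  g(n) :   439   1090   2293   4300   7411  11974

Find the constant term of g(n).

-5

Write g(n) = an^4 + bn³ + cn² + dn + e; the 6 given values yield a linear system in the 5 coefficients.
Solving, g(n) = 2n^4 - 2n³ + 4n² - n - 5.
The constant term is g(0) = -5.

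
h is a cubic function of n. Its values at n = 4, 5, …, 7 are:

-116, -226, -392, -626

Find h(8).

Write h(n) = an³ + bn² + cn + d; the 4 given values yield a linear system in the 4 coefficients.
Solving, h(n) = -2n³ + 2n² - 6n + 4.
Then h(8) = -940.

-940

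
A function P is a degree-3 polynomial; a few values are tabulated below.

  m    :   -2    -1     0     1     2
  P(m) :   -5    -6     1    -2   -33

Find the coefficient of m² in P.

-5

Write P(m) = am³ + bm² + cm + d; the 5 given values yield a linear system in the 4 coefficients.
Solving, P(m) = -3m³ - 5m² + 5m + 1.
The coefficient of m² is -5.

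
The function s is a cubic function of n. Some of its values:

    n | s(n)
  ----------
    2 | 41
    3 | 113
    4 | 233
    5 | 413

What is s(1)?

Write s(n) = an³ + bn² + cn + d; the 4 given values yield a linear system in the 4 coefficients.
Solving, s(n) = 2n³ + 6n² + 4n - 7.
Then s(1) = 5.

5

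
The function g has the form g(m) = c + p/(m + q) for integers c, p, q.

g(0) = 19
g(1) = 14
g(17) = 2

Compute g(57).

0

(g(m) − c)(m + q) = p for each data point; the three points give a linear system in c and q, then p follows.
Solving: c = -1, q = 3, p = 60, so g(m) = -1 + 60/(m + 3).
Then g(57) = -1 + 60/60 = 0.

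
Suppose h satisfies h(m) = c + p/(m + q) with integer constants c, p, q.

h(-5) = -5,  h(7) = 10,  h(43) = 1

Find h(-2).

-8

(h(m) − c)(m + q) = p for each data point; the three points give a linear system in c and q, then p follows.
Solving: c = 0, q = -3, p = 40, so h(m) = 40/(m − 3).
Then h(-2) = 0 + 40/(-5) = -8.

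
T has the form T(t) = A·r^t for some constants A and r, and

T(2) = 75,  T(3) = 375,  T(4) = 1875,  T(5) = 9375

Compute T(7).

Consecutive ratio: 375/75 = 5, and 1875/375 = 5, so r = 5.
Then A·5^2 = 75 gives A = 3, and T(t) = 3·5^t.
T(7) = 3·5^7 = 234375.

234375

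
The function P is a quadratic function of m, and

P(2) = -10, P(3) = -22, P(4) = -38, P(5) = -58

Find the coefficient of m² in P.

-2

Write P(m) = am² + bm + c; the 4 given values yield a linear system in the 3 coefficients.
Solving, P(m) = -2m² - 2m + 2.
The coefficient of m² is -2.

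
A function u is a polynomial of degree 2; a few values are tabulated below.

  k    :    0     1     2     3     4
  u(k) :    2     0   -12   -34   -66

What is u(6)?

First differences: -2, -12, -22, -32. Second differences: -10, -10, -10.
Level-2 differences are constant, so u has degree 2.
Fitting a degree-2 polynomial gives u(k) = -5k² + 3k + 2.
Then u(6) = -160.

-160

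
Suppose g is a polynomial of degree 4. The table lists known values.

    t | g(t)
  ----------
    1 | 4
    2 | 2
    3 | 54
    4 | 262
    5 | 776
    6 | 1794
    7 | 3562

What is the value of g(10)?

First differences: -2, 52, 208, 514, 1018, 1768. Second differences: 54, 156, 306, 504, 750. Third differences: 102, 150, 198, 246. Fourth differences: 48, 48, 48.
Level-4 differences are constant, so g has degree 4.
Fitting a degree-4 polynomial gives g(t) = 2t^4 - 3t³ - 5t² + 4t + 6.
Then g(10) = 16546.

16546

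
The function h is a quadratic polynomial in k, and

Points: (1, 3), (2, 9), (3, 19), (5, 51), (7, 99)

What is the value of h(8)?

129

Write h(k) = ak² + bk + c; the 5 given values yield a linear system in the 3 coefficients.
Solving, h(k) = 2k² + 1.
Then h(8) = 129.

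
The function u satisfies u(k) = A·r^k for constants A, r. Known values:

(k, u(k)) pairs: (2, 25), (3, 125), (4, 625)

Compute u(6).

Consecutive ratio: 125/25 = 5, and 625/125 = 5, so r = 5.
Then A·5^2 = 25 gives A = 1, and u(k) = 1·5^k.
u(6) = 1·5^6 = 15625.

15625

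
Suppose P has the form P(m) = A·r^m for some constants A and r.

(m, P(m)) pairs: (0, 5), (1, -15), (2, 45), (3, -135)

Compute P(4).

405

Consecutive ratio: -15/5 = -3, and 45/(-15) = -3, so r = -3.
Then A·(-3)^0 = 5 gives A = 5, and P(m) = 5·(-3)^m.
P(4) = 5·(-3)^4 = 405.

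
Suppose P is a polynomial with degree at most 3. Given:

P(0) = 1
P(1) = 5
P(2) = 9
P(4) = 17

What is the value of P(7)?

29

Write P(t) = at³ + bt² + ct + d; the 4 given values yield a linear system in the 4 coefficients.
Solving, the top 2 coefficients vanish, and P(t) = 4t + 1.
Then P(7) = 29.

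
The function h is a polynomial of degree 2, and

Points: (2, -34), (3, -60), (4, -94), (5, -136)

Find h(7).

Write h(n) = an² + bn + c; the 4 given values yield a linear system in the 3 coefficients.
Solving, h(n) = -4n² - 6n - 6.
Then h(7) = -244.

-244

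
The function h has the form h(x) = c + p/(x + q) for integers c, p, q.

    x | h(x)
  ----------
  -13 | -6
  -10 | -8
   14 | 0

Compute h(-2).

(h(x) − c)(x + q) = p for each data point; the three points give a linear system in c and q, then p follows.
Solving: c = -2, q = 4, p = 36, so h(x) = -2 + 36/(x + 4).
Then h(-2) = -2 + 36/2 = 16.

16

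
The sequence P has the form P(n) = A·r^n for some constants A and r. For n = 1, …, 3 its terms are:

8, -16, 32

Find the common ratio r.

-2

Consecutive ratio: -16/8 = -2, and 32/(-16) = -2, so r = -2.
Then A·(-2)^1 = 8 gives A = -4, and P(n) = -4·(-2)^n.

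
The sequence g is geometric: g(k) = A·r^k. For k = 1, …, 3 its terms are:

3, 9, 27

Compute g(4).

Consecutive ratio: 9/3 = 3, and 27/9 = 3, so r = 3.
Then A·3^1 = 3 gives A = 1, and g(k) = 1·3^k.
g(4) = 1·3^4 = 81.

81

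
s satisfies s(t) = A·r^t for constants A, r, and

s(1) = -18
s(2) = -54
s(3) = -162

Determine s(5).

-1458

Consecutive ratio: -54/(-18) = 3, and -162/(-54) = 3, so r = 3.
Then A·3^1 = -18 gives A = -6, and s(t) = -6·3^t.
s(5) = -6·3^5 = -1458.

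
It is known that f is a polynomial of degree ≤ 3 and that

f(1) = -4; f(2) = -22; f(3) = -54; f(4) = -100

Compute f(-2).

-34

First differences: -18, -32, -46. Second differences: -14, -14.
Level-2 differences are constant, so f has degree 2.
Fitting a degree-2 polynomial gives f(m) = -7m² + 3m.
Then f(-2) = -34.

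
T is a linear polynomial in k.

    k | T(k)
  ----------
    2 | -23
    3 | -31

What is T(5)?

-47

Write T(k) = ak + b; the 2 given values yield a linear system in the 2 coefficients.
Solving, T(k) = -8k - 7.
Then T(5) = -47.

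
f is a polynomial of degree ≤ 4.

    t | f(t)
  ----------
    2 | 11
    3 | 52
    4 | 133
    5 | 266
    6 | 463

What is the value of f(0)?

First differences: 41, 81, 133, 197. Second differences: 40, 52, 64. Third differences: 12, 12.
Level-3 differences are constant, so f has degree 3.
Fitting a degree-3 polynomial gives f(t) = 2t³ + 2t² - 7t + 1.
Then f(0) = 1.

1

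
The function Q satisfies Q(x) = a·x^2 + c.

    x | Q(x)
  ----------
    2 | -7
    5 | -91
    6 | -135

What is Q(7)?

-187

From Q(2) = -7 and Q(5) = -91: 4a + c = -7 and 25a + c = -91.
Subtracting: 21a = -84, so a = -4; then c = -7 − (-4)·4 = 9.
So Q(x) = -4x² + 9, and Q(7) = -187.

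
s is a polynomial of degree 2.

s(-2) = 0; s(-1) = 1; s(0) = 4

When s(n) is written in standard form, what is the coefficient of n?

Write s(n) = an² + bn + c; the 3 given values yield a linear system in the 3 coefficients.
Solving, s(n) = n² + 4n + 4.
The coefficient of n is 4.

4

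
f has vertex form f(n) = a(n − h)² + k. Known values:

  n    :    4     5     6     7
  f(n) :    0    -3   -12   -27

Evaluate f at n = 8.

-48

First differences -3, -9, -15; second difference -6 = 2a, so a = -3.
Expanding, the n-coefficient is −2ah = 6h; matching it to the data gives h = 4, and then k = 0.
So f(n) = -3(n − 4)² + 0.
f(8) = -3·4² + 0 = -48.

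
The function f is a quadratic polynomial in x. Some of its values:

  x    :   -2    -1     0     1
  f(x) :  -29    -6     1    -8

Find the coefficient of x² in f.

-8

Write f(x) = ax² + bx + c; the 4 given values yield a linear system in the 3 coefficients.
Solving, f(x) = -8x² - x + 1.
The coefficient of x² is -8.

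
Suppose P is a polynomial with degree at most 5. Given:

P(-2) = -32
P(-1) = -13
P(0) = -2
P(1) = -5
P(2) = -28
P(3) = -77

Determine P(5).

First differences: 19, 11, -3, -23, -49. Second differences: -8, -14, -20, -26. Third differences: -6, -6, -6.
Level-3 differences are constant, so P has degree 3.
Fitting a degree-3 polynomial gives P(x) = -x³ - 7x² + 5x - 2.
Then P(5) = -277.

-277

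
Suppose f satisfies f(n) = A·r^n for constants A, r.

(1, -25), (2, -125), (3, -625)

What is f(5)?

Consecutive ratio: -125/(-25) = 5, and -625/(-125) = 5, so r = 5.
Then A·5^1 = -25 gives A = -5, and f(n) = -5·5^n.
f(5) = -5·5^5 = -15625.

-15625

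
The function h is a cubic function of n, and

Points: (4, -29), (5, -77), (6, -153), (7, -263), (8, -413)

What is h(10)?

-857

Write h(n) = an³ + bn² + cn + d; the 5 given values yield a linear system in the 4 coefficients.
Solving, h(n) = -n³ + n² + 4n + 3.
Then h(10) = -857.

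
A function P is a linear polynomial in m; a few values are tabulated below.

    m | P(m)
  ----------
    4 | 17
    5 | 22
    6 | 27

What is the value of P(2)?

First differences: 5, 5.
Level-1 differences are constant, so P has degree 1.
Fitting a degree-1 polynomial gives P(m) = 5m - 3.
Then P(2) = 7.

7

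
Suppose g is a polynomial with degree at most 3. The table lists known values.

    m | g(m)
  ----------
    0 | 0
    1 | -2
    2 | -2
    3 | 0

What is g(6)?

First differences: -2, 0, 2. Second differences: 2, 2.
Level-2 differences are constant, so g has degree 2.
Fitting a degree-2 polynomial gives g(m) = m² - 3m.
Then g(6) = 18.

18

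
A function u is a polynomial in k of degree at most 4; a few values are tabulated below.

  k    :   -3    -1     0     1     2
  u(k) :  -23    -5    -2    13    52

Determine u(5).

433

Write u(k) = ak^4 + bk³ + ck² + dk + e; the 5 given values yield a linear system in the 5 coefficients.
Solving, the leading coefficient vanishes, and u(k) = 2k³ + 6k² + 7k - 2.
Then u(5) = 433.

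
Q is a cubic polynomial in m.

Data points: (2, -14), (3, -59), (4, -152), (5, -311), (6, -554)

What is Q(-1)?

Write Q(m) = am³ + bm² + cm + d; the 5 given values yield a linear system in the 4 coefficients.
Solving, Q(m) = -3m³ + 3m² - 3m + 4.
Then Q(-1) = 13.

13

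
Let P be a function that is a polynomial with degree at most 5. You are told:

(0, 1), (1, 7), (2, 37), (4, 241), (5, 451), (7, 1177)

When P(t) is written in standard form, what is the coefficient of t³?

Write P(t) = at^5 + bt^4 + ct³ + dt² + et + p; the 6 given values yield a linear system in the 6 coefficients.
Solving, the top 2 coefficients vanish, and P(t) = 3t³ + 3t² + 1.
The coefficient of t³ is 3.

3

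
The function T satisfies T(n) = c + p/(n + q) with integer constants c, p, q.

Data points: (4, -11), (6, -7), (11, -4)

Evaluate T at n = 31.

-2

(T(n) − c)(n + q) = p for each data point; the three points give a linear system in c and q, then p follows.
Solving: c = -1, q = -1, p = -30, so T(n) = -1 − 30/(n − 1).
Then T(31) = -1 − 30/30 = -2.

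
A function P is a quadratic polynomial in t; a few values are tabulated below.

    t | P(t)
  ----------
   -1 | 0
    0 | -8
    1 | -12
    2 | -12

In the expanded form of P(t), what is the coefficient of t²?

2

First differences: -8, -4, 0. Second differences: 4, 4.
Level-2 differences are constant, so P has degree 2.
Fitting a degree-2 polynomial gives P(t) = 2t² - 6t - 8.
The coefficient of t² is 2.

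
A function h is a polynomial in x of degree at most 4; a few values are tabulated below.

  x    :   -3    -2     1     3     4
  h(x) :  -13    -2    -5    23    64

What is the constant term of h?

-4

Write h(x) = ax^4 + bx³ + cx² + dx + e; the 5 given values yield a linear system in the 5 coefficients.
Solving, the leading coefficient vanishes, and h(x) = x³ + x² - 3x - 4.
The constant term is h(0) = -4.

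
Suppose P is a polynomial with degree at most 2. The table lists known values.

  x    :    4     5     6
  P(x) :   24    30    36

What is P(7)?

First differences: 6, 6.
Level-1 differences are constant, so P has degree 1.
Fitting a degree-1 polynomial gives P(x) = 6x.
Then P(7) = 42.

42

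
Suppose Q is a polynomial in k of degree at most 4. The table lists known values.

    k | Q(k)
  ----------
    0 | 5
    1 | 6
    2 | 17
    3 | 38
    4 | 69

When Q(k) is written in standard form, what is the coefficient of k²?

5

First differences: 1, 11, 21, 31. Second differences: 10, 10, 10.
Level-2 differences are constant, so Q has degree 2.
Fitting a degree-2 polynomial gives Q(k) = 5k² - 4k + 5.
The coefficient of k² is 5.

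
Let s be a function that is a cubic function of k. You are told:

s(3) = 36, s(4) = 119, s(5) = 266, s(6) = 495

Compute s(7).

Write s(k) = ak³ + bk² + ck + d; the 4 given values yield a linear system in the 4 coefficients.
Solving, s(k) = 3k³ - 4k² - 9.
Then s(7) = 824.

824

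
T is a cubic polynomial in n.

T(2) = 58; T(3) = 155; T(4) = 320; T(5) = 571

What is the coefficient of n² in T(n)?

Write T(n) = an³ + bn² + cn + d; the 4 given values yield a linear system in the 4 coefficients.
Solving, T(n) = 3n³ + 7n² + 5n - 4.
The coefficient of n² is 7.

7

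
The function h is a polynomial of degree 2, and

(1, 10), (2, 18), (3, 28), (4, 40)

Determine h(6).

70

First differences: 8, 10, 12. Second differences: 2, 2.
Level-2 differences are constant, so h has degree 2.
Fitting a degree-2 polynomial gives h(m) = m² + 5m + 4.
Then h(6) = 70.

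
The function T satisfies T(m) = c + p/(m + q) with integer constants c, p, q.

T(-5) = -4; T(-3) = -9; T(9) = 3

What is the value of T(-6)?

-3

(T(m) − c)(m + q) = p for each data point; the three points give a linear system in c and q, then p follows.
Solving: c = 1, q = 1, p = 20, so T(m) = 1 + 20/(m + 1).
Then T(-6) = 1 + 20/(-5) = -3.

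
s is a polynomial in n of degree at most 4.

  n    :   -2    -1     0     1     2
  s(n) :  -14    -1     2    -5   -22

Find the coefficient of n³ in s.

0

First differences: 13, 3, -7, -17. Second differences: -10, -10, -10.
Level-2 differences are constant, so s has degree 2.
Fitting a degree-2 polynomial gives s(n) = -5n² - 2n + 2.
The coefficient of n³ is 0.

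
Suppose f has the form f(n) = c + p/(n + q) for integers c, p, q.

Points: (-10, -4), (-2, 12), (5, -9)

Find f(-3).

3

(f(n) − c)(n + q) = p for each data point; the three points give a linear system in c and q, then p follows.
Solving: c = -6, q = 1, p = -18, so f(n) = -6 − 18/(n + 1).
Then f(-3) = -6 − 18/(-2) = 3.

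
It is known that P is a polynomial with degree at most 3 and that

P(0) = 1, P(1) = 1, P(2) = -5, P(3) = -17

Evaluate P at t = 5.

First differences: 0, -6, -12. Second differences: -6, -6.
Level-2 differences are constant, so P has degree 2.
Fitting a degree-2 polynomial gives P(t) = -3t² + 3t + 1.
Then P(5) = -59.

-59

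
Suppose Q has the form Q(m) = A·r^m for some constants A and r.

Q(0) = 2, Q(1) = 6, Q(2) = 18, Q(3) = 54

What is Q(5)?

Consecutive ratio: 6/2 = 3, and 18/6 = 3, so r = 3.
Then A·3^0 = 2 gives A = 2, and Q(m) = 2·3^m.
Q(5) = 2·3^5 = 486.

486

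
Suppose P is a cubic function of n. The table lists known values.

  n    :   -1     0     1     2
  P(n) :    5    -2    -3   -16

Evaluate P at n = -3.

109

Write P(n) = an³ + bn² + cn + d; the 4 given values yield a linear system in the 4 coefficients.
Solving, P(n) = -3n³ + 3n² - n - 2.
Then P(-3) = 109.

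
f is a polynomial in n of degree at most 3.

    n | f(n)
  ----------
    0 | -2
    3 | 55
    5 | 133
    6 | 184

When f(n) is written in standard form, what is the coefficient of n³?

0

Write f(n) = an³ + bn² + cn + d; the 4 given values yield a linear system in the 4 coefficients.
Solving, the leading coefficient vanishes, and f(n) = 4n² + 7n - 2.
The coefficient of n³ is 0.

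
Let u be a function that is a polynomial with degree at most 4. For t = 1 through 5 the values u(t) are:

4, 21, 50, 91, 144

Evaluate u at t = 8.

Write u(t) = at^4 + bt³ + ct² + dt + e; the 5 given values yield a linear system in the 5 coefficients.
Solving, the top 2 coefficients vanish, and u(t) = 6t² - t - 1.
Then u(8) = 375.

375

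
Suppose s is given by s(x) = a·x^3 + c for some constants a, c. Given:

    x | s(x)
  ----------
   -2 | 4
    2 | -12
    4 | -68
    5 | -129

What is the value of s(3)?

From s(-2) = 4 and s(2) = -12: -8a + c = 4 and 8a + c = -12.
Subtracting: 16a = -16, so a = -1; then c = 4 − (-1)·(-8) = -4.
So s(x) = -1x³ − 4, and s(3) = -31.

-31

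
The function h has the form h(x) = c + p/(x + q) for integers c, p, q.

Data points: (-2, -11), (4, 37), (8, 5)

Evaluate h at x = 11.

2

(h(x) − c)(x + q) = p for each data point; the three points give a linear system in c and q, then p follows.
Solving: c = -3, q = -3, p = 40, so h(x) = -3 + 40/(x − 3).
Then h(11) = -3 + 40/8 = 2.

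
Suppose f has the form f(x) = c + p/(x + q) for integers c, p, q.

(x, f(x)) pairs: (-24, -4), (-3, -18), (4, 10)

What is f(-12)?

(f(x) − c)(x + q) = p for each data point; the three points give a linear system in c and q, then p follows.
Solving: c = -2, q = 0, p = 48, so f(x) = -2 + 48/(x + 0).
Then f(-12) = -2 + 48/(-12) = -6.

-6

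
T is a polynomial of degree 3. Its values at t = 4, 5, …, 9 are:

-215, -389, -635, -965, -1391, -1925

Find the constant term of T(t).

Write T(t) = at³ + bt² + ct + d; the 6 given values yield a linear system in the 4 coefficients.
Solving, T(t) = -2t³ - 6t² + 2t + 1.
The constant term is T(0) = 1.

1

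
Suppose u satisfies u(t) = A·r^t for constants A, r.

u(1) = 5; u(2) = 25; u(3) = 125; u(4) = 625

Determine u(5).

3125

Consecutive ratio: 25/5 = 5, and 125/25 = 5, so r = 5.
Then A·5^1 = 5 gives A = 1, and u(t) = 1·5^t.
u(5) = 1·5^5 = 3125.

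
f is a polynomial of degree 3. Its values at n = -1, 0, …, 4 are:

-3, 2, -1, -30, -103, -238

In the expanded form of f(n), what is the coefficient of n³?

-3

First differences: 5, -3, -29, -73, -135. Second differences: -8, -26, -44, -62. Third differences: -18, -18, -18.
Level-3 differences are constant, so f has degree 3.
Fitting a degree-3 polynomial gives f(n) = -3n³ - 4n² + 4n + 2.
The coefficient of n³ is -3.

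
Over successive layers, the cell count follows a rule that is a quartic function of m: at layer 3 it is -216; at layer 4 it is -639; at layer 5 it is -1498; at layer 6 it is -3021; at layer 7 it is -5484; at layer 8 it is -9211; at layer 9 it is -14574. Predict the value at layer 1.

Write the value at m as h(m).
First differences: -423, -859, -1523, -2463, -3727, -5363. Second differences: -436, -664, -940, -1264, -1636. Third differences: -228, -276, -324, -372. Fourth differences: -48, -48, -48.
Level-4 differences are constant, so h has degree 4.
Fitting a degree-4 polynomial gives h(m) = -2m^4 - 2m³ + m - 3.
Then h(1) = -6.

-6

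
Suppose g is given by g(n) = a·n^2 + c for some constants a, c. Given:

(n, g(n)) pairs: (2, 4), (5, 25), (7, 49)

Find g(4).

16

From g(2) = 4 and g(5) = 25: 4a + c = 4 and 25a + c = 25.
Subtracting: 21a = 21, so a = 1; then c = 4 − 1·4 = 0.
So g(n) = 1n² + 0, and g(4) = 16.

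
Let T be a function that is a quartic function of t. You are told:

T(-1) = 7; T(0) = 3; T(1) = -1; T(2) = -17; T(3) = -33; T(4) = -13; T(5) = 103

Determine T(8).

Write T(t) = at^4 + bt³ + ct² + dt + e; the 7 given values yield a linear system in the 5 coefficients.
Solving, T(t) = t^4 - 4t³ - t² + 3.
Then T(8) = 1987.

1987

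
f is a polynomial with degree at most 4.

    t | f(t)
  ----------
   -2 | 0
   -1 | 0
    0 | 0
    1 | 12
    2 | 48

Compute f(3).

First differences: 0, 0, 12, 36. Second differences: 0, 12, 24. Third differences: 12, 12.
Level-3 differences are constant, so f has degree 3.
Fitting a degree-3 polynomial gives f(t) = 2t³ + 6t² + 4t.
Then f(3) = 120.

120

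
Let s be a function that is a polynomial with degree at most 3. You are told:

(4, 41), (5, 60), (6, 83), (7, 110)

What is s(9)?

First differences: 19, 23, 27. Second differences: 4, 4.
Level-2 differences are constant, so s has degree 2.
Fitting a degree-2 polynomial gives s(t) = 2t² + t + 5.
Then s(9) = 176.

176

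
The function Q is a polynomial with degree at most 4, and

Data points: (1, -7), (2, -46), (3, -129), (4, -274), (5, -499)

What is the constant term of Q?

First differences: -39, -83, -145, -225. Second differences: -44, -62, -80. Third differences: -18, -18.
Level-3 differences are constant, so Q has degree 3.
Fitting a degree-3 polynomial gives Q(t) = -3t³ - 4t² - 6t + 6.
The constant term is Q(0) = 6.

6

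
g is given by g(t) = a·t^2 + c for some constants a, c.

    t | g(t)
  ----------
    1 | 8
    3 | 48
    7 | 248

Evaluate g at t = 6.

From g(1) = 8 and g(3) = 48: 1a + c = 8 and 9a + c = 48.
Subtracting: 8a = 40, so a = 5; then c = 8 − 5·1 = 3.
So g(t) = 5t² + 3, and g(6) = 183.

183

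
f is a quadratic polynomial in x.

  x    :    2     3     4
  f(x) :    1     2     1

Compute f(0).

-7

Write f(x) = ax² + bx + c; the 3 given values yield a linear system in the 3 coefficients.
Solving, f(x) = -x² + 6x - 7.
Then f(0) = -7.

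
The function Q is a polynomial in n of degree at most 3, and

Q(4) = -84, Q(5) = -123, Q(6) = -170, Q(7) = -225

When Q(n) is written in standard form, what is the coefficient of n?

-3

Write Q(n) = an³ + bn² + cn + d; the 4 given values yield a linear system in the 4 coefficients.
Solving, the leading coefficient vanishes, and Q(n) = -4n² - 3n - 8.
The coefficient of n is -3.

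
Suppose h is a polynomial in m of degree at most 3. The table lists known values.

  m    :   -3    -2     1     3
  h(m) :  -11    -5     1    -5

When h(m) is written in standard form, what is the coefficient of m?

1

Write h(m) = am³ + bm² + cm + d; the 4 given values yield a linear system in the 4 coefficients.
Solving, the leading coefficient vanishes, and h(m) = -m² + m + 1.
The coefficient of m is 1.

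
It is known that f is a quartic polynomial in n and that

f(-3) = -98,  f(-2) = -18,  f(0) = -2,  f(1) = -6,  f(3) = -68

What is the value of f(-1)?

0

Write f(n) = an^4 + bn³ + cn² + dn + e; the 5 given values yield a linear system in the 5 coefficients.
Solving, f(n) = -n^4 + n³ - 4n - 2.
Then f(-1) = 0.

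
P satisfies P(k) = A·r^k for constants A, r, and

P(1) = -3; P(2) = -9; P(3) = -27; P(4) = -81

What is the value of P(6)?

-729

Consecutive ratio: -9/(-3) = 3, and -27/(-9) = 3, so r = 3.
Then A·3^1 = -3 gives A = -1, and P(k) = -1·3^k.
P(6) = -1·3^6 = -729.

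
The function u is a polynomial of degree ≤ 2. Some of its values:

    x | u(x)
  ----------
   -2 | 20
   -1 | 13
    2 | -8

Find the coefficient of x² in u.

0

Write u(x) = ax² + bx + c; the 3 given values yield a linear system in the 3 coefficients.
Solving, the leading coefficient vanishes, and u(x) = -7x + 6.
The coefficient of x² is 0.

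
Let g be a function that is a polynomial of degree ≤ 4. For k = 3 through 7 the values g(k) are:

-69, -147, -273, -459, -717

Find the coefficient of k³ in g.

First differences: -78, -126, -186, -258. Second differences: -48, -60, -72. Third differences: -12, -12.
Level-3 differences are constant, so g has degree 3.
Fitting a degree-3 polynomial gives g(k) = -2k³ - 4k - 3.
The coefficient of k³ is -2.

-2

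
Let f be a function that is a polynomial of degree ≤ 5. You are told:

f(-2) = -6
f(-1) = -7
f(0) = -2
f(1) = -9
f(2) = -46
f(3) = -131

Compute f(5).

-517

Write f(n) = an^5 + bn^4 + cn³ + dn² + en + p; the 6 given values yield a linear system in the 6 coefficients.
Solving, the top 2 coefficients vanish, and f(n) = -3n³ - 6n² + 2n - 2.
Then f(5) = -517.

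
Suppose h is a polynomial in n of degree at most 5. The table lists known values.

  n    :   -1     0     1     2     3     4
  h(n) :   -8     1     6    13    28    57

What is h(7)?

288

First differences: 9, 5, 7, 15, 29. Second differences: -4, 2, 8, 14. Third differences: 6, 6, 6.
Level-3 differences are constant, so h has degree 3.
Fitting a degree-3 polynomial gives h(n) = n³ - 2n² + 6n + 1.
Then h(7) = 288.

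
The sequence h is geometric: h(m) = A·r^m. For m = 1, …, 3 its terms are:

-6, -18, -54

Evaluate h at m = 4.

Consecutive ratio: -18/(-6) = 3, and -54/(-18) = 3, so r = 3.
Then A·3^1 = -6 gives A = -2, and h(m) = -2·3^m.
h(4) = -2·3^4 = -162.

-162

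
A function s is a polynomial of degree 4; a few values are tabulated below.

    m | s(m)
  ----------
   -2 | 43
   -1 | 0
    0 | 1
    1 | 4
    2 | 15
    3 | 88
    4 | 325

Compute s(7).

First differences: -43, 1, 3, 11, 73, 237. Second differences: 44, 2, 8, 62, 164. Third differences: -42, 6, 54, 102. Fourth differences: 48, 48, 48.
Level-4 differences are constant, so s has degree 4.
Fitting a degree-4 polynomial gives s(m) = 2m^4 - 3m³ - m² + 5m + 1.
Then s(7) = 3760.

3760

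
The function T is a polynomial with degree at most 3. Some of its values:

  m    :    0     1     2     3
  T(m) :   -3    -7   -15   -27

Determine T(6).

-87

Write T(m) = am³ + bm² + cm + d; the 4 given values yield a linear system in the 4 coefficients.
Solving, the leading coefficient vanishes, and T(m) = -2m² - 2m - 3.
Then T(6) = -87.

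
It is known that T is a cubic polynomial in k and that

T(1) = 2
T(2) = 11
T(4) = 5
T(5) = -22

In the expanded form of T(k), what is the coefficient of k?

Write T(k) = ak³ + bk² + ck + d; the 4 given values yield a linear system in the 4 coefficients.
Solving, T(k) = -k³ + 3k² + 7k - 7.
The coefficient of k is 7.

7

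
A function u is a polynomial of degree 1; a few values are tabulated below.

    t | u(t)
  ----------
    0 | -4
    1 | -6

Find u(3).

Write u(t) = at + b; the 2 given values yield a linear system in the 2 coefficients.
Solving, u(t) = -2t - 4.
Then u(3) = -10.

-10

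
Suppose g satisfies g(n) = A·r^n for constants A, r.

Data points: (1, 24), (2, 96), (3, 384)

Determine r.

Consecutive ratio: 96/24 = 4, and 384/96 = 4, so r = 4.
Then A·4^1 = 24 gives A = 6, and g(n) = 6·4^n.

4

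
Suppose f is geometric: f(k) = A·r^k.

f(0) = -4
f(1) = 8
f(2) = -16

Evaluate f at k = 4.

-64

Consecutive ratio: 8/(-4) = -2, and -16/8 = -2, so r = -2.
Then A·(-2)^0 = -4 gives A = -4, and f(k) = -4·(-2)^k.
f(4) = -4·(-2)^4 = -64.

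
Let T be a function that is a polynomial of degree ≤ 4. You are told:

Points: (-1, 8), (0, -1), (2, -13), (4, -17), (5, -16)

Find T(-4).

47

Write T(x) = ax^4 + bx³ + cx² + dx + e; the 5 given values yield a linear system in the 5 coefficients.
Solving, the top 2 coefficients vanish, and T(x) = x² - 8x - 1.
Then T(-4) = 47.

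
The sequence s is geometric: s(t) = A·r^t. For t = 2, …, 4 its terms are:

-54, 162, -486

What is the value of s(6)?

-4374

Consecutive ratio: 162/(-54) = -3, and -486/162 = -3, so r = -3.
Then A·(-3)^2 = -54 gives A = -6, and s(t) = -6·(-3)^t.
s(6) = -6·(-3)^6 = -4374.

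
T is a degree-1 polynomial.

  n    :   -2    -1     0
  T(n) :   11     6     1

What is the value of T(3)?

-14

Write T(n) = an + b; the 3 given values yield a linear system in the 2 coefficients.
Solving, T(n) = -5n + 1.
Then T(3) = -14.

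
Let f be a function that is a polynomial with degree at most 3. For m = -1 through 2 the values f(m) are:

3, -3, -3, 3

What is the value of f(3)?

First differences: -6, 0, 6. Second differences: 6, 6.
Level-2 differences are constant, so f has degree 2.
Extending the table by one column gives the next first difference 12, so f(3) = 3 + 12 = 15.

15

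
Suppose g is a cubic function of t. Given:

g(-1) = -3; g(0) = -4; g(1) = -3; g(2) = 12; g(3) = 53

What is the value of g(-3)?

-43

First differences: -1, 1, 15, 41. Second differences: 2, 14, 26. Third differences: 12, 12.
Level-3 differences are constant, so g has degree 3.
Fitting a degree-3 polynomial gives g(t) = 2t³ + t² - 2t - 4.
Then g(-3) = -43.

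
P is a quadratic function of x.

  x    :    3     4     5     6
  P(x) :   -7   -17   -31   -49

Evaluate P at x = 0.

First differences: -10, -14, -18. Second differences: -4, -4.
Level-2 differences are constant, so P has degree 2.
Fitting a degree-2 polynomial gives P(x) = -2x² + 4x - 1.
Then P(0) = -1.

-1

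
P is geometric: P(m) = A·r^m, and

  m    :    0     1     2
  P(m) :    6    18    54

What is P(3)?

162

Consecutive ratio: 18/6 = 3, and 54/18 = 3, so r = 3.
Then A·3^0 = 6 gives A = 6, and P(m) = 6·3^m.
P(3) = 6·3^3 = 162.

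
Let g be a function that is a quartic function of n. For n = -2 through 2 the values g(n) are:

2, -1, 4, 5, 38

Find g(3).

187

Write g(n) = an^4 + bn³ + cn² + dn + e; the 5 given values yield a linear system in the 5 coefficients.
Solving, g(n) = 2n^4 + 2n³ - 4n² + n + 4.
Then g(3) = 187.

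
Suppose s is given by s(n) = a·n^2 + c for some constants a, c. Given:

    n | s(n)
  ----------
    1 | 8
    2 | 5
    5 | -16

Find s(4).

-7

From s(1) = 8 and s(2) = 5: 1a + c = 8 and 4a + c = 5.
Subtracting: 3a = -3, so a = -1; then c = 8 − (-1)·1 = 9.
So s(n) = -1n² + 9, and s(4) = -7.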